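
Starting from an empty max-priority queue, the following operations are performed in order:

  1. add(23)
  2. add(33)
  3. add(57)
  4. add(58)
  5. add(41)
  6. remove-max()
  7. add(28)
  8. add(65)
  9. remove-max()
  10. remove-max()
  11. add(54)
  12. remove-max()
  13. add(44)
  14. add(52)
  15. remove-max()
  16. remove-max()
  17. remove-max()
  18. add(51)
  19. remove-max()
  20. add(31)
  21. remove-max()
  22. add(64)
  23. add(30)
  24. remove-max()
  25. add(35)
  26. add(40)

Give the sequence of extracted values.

58 → 65 → 57 → 54 → 52 → 44 → 41 → 51 → 33 → 64

insert 23 → {23}
insert 33 → {33, 23}
insert 57 → {57, 33, 23}
insert 58 → {58, 57, 33, 23}
insert 41 → {58, 57, 41, 33, 23}
remove-max → 58; now {57, 41, 33, 23}
insert 28 → {57, 41, 33, 28, 23}
insert 65 → {65, 57, 41, 33, 28, 23}
remove-max → 65; now {57, 41, 33, 28, 23}
remove-max → 57; now {41, 33, 28, 23}
insert 54 → {54, 41, 33, 28, 23}
remove-max → 54; now {41, 33, 28, 23}
insert 44 → {44, 41, 33, 28, 23}
insert 52 → {52, 44, 41, 33, 28, 23}
remove-max → 52; now {44, 41, 33, 28, 23}
remove-max → 44; now {41, 33, 28, 23}
remove-max → 41; now {33, 28, 23}
insert 51 → {51, 33, 28, 23}
remove-max → 51; now {33, 28, 23}
insert 31 → {33, 31, 28, 23}
remove-max → 33; now {31, 28, 23}
insert 64 → {64, 31, 28, 23}
insert 30 → {64, 31, 30, 28, 23}
remove-max → 64; now {31, 30, 28, 23}
insert 35 → {35, 31, 30, 28, 23}
insert 40 → {40, 35, 31, 30, 28, 23}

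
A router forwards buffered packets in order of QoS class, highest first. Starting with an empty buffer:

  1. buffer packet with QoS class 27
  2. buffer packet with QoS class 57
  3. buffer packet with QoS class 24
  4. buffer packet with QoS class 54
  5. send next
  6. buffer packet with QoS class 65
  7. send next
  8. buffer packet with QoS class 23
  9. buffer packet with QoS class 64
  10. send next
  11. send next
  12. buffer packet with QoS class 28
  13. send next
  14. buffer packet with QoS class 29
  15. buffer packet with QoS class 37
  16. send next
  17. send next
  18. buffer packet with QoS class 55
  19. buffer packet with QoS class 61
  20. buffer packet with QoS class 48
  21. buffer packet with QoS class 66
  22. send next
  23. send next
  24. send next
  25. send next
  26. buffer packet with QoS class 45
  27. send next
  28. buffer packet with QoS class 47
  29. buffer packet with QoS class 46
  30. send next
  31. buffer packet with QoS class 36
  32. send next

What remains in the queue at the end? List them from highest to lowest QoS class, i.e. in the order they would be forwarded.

insert 27 → {27}
insert 57 → {57, 27}
insert 24 → {57, 27, 24}
insert 54 → {57, 54, 27, 24}
send next → 57; now {54, 27, 24}
insert 65 → {65, 54, 27, 24}
send next → 65; now {54, 27, 24}
insert 23 → {54, 27, 24, 23}
insert 64 → {64, 54, 27, 24, 23}
send next → 64; now {54, 27, 24, 23}
send next → 54; now {27, 24, 23}
insert 28 → {28, 27, 24, 23}
send next → 28; now {27, 24, 23}
insert 29 → {29, 27, 24, 23}
insert 37 → {37, 29, 27, 24, 23}
send next → 37; now {29, 27, 24, 23}
send next → 29; now {27, 24, 23}
insert 55 → {55, 27, 24, 23}
insert 61 → {61, 55, 27, 24, 23}
insert 48 → {61, 55, 48, 27, 24, 23}
insert 66 → {66, 61, 55, 48, 27, 24, 23}
send next → 66; now {61, 55, 48, 27, 24, 23}
send next → 61; now {55, 48, 27, 24, 23}
send next → 55; now {48, 27, 24, 23}
send next → 48; now {27, 24, 23}
insert 45 → {45, 27, 24, 23}
send next → 45; now {27, 24, 23}
insert 47 → {47, 27, 24, 23}
insert 46 → {47, 46, 27, 24, 23}
send next → 47; now {46, 27, 24, 23}
insert 36 → {46, 36, 27, 24, 23}
send next → 46; now {36, 27, 24, 23}

36, 27, 24, 23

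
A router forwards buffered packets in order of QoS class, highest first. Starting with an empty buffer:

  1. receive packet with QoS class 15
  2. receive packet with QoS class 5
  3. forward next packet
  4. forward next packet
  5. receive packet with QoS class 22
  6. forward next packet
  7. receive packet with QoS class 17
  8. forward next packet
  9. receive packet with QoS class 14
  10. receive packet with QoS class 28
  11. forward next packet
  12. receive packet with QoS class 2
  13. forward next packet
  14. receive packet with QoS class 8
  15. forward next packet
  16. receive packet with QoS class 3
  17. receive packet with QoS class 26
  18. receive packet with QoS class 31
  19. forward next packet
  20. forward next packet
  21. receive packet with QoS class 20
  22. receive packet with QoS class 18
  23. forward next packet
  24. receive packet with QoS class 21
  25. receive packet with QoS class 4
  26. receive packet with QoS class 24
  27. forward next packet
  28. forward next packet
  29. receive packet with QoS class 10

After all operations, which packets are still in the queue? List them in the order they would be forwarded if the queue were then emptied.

insert 15 → {15}
insert 5 → {15, 5}
forward next packet → 15; now {5}
forward next packet → 5; now {}
insert 22 → {22}
forward next packet → 22; now {}
insert 17 → {17}
forward next packet → 17; now {}
insert 14 → {14}
insert 28 → {28, 14}
forward next packet → 28; now {14}
insert 2 → {14, 2}
forward next packet → 14; now {2}
insert 8 → {8, 2}
forward next packet → 8; now {2}
insert 3 → {3, 2}
insert 26 → {26, 3, 2}
insert 31 → {31, 26, 3, 2}
forward next packet → 31; now {26, 3, 2}
forward next packet → 26; now {3, 2}
insert 20 → {20, 3, 2}
insert 18 → {20, 18, 3, 2}
forward next packet → 20; now {18, 3, 2}
insert 21 → {21, 18, 3, 2}
insert 4 → {21, 18, 4, 3, 2}
insert 24 → {24, 21, 18, 4, 3, 2}
forward next packet → 24; now {21, 18, 4, 3, 2}
forward next packet → 21; now {18, 4, 3, 2}
insert 10 → {18, 10, 4, 3, 2}

18, 10, 4, 3, 2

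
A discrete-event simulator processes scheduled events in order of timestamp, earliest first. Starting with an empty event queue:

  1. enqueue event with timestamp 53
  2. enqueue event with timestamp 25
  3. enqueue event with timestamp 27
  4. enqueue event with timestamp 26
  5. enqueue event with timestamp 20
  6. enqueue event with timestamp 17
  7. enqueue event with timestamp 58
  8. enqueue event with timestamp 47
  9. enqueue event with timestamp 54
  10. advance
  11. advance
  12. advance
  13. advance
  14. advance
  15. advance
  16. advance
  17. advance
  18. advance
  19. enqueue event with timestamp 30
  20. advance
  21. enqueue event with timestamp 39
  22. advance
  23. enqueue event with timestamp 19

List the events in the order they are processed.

insert 53 → {53}
insert 25 → {25, 53}
insert 27 → {25, 27, 53}
insert 26 → {25, 26, 27, 53}
insert 20 → {20, 25, 26, 27, 53}
insert 17 → {17, 20, 25, 26, 27, 53}
insert 58 → {17, 20, 25, 26, 27, 53, 58}
insert 47 → {17, 20, 25, 26, 27, 47, 53, 58}
insert 54 → {17, 20, 25, 26, 27, 47, 53, 54, 58}
advance → 17; now {20, 25, 26, 27, 47, 53, 54, 58}
advance → 20; now {25, 26, 27, 47, 53, 54, 58}
advance → 25; now {26, 27, 47, 53, 54, 58}
advance → 26; now {27, 47, 53, 54, 58}
advance → 27; now {47, 53, 54, 58}
advance → 47; now {53, 54, 58}
advance → 53; now {54, 58}
advance → 54; now {58}
advance → 58; now {}
insert 30 → {30}
advance → 30; now {}
insert 39 → {39}
advance → 39; now {}
insert 19 → {19}

17, 20, 25, 26, 27, 47, 53, 54, 58, 30, 39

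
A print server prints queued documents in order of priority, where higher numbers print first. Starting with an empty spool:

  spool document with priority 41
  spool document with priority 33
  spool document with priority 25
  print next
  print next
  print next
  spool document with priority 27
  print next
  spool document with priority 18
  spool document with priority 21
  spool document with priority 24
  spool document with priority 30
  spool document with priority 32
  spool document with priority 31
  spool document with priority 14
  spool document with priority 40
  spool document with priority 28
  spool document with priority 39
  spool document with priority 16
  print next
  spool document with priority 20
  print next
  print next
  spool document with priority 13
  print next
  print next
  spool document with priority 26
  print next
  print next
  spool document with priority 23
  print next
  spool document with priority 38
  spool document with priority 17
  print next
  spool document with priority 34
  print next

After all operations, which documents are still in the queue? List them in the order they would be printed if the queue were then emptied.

23 → 21 → 20 → 18 → 17 → 16 → 14 → 13

insert 41 → {41}
insert 33 → {41, 33}
insert 25 → {41, 33, 25}
print next → 41; now {33, 25}
print next → 33; now {25}
print next → 25; now {}
insert 27 → {27}
print next → 27; now {}
insert 18 → {18}
insert 21 → {21, 18}
insert 24 → {24, 21, 18}
insert 30 → {30, 24, 21, 18}
insert 32 → {32, 30, 24, 21, 18}
insert 31 → {32, 31, 30, 24, 21, 18}
insert 14 → {32, 31, 30, 24, 21, 18, 14}
insert 40 → {40, 32, 31, 30, 24, 21, 18, 14}
insert 28 → {40, 32, 31, 30, 28, 24, 21, 18, 14}
insert 39 → {40, 39, 32, 31, 30, 28, 24, 21, 18, 14}
insert 16 → {40, 39, 32, 31, 30, 28, 24, 21, 18, 16, 14}
print next → 40; now {39, 32, 31, 30, 28, 24, 21, 18, 16, 14}
insert 20 → {39, 32, 31, 30, 28, 24, 21, 20, 18, 16, 14}
print next → 39; now {32, 31, 30, 28, 24, 21, 20, 18, 16, 14}
print next → 32; now {31, 30, 28, 24, 21, 20, 18, 16, 14}
insert 13 → {31, 30, 28, 24, 21, 20, 18, 16, 14, 13}
print next → 31; now {30, 28, 24, 21, 20, 18, 16, 14, 13}
print next → 30; now {28, 24, 21, 20, 18, 16, 14, 13}
insert 26 → {28, 26, 24, 21, 20, 18, 16, 14, 13}
print next → 28; now {26, 24, 21, 20, 18, 16, 14, 13}
print next → 26; now {24, 21, 20, 18, 16, 14, 13}
insert 23 → {24, 23, 21, 20, 18, 16, 14, 13}
print next → 24; now {23, 21, 20, 18, 16, 14, 13}
insert 38 → {38, 23, 21, 20, 18, 16, 14, 13}
insert 17 → {38, 23, 21, 20, 18, 17, 16, 14, 13}
print next → 38; now {23, 21, 20, 18, 17, 16, 14, 13}
insert 34 → {34, 23, 21, 20, 18, 17, 16, 14, 13}
print next → 34; now {23, 21, 20, 18, 17, 16, 14, 13}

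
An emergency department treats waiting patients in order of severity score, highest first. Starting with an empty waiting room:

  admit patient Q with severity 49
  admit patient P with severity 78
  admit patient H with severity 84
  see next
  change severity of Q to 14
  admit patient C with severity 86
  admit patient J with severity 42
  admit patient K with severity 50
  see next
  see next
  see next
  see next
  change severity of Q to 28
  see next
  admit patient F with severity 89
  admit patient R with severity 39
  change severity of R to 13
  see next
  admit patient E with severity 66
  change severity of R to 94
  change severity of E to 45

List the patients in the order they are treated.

H, C, P, K, J, Q, F

add Q (severity 49) → {Q:49}
add P (severity 78) → {P:78, Q:49}
add H (severity 84) → {H:84, P:78, Q:49}
see next → H; now {P:78, Q:49}
update Q to severity 14 → {P:78, Q:14}
add C (severity 86) → {C:86, P:78, Q:14}
add J (severity 42) → {C:86, P:78, J:42, Q:14}
add K (severity 50) → {C:86, P:78, K:50, J:42, Q:14}
see next → C; now {P:78, K:50, J:42, Q:14}
see next → P; now {K:50, J:42, Q:14}
see next → K; now {J:42, Q:14}
see next → J; now {Q:14}
update Q to severity 28 → {Q:28}
see next → Q; now {}
add F (severity 89) → {F:89}
add R (severity 39) → {F:89, R:39}
update R to severity 13 → {F:89, R:13}
see next → F; now {R:13}
add E (severity 66) → {E:66, R:13}
update R to severity 94 → {R:94, E:66}
update E to severity 45 → {R:94, E:45}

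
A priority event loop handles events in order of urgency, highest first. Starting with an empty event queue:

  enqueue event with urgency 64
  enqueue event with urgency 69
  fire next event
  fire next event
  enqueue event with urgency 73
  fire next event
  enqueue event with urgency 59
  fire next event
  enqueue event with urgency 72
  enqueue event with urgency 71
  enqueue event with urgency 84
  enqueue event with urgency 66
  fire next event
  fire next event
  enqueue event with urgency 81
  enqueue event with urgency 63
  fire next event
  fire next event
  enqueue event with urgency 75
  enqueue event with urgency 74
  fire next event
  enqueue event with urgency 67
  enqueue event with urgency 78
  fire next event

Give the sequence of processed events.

insert 64 → {64}
insert 69 → {69, 64}
fire next event → 69; now {64}
fire next event → 64; now {}
insert 73 → {73}
fire next event → 73; now {}
insert 59 → {59}
fire next event → 59; now {}
insert 72 → {72}
insert 71 → {72, 71}
insert 84 → {84, 72, 71}
insert 66 → {84, 72, 71, 66}
fire next event → 84; now {72, 71, 66}
fire next event → 72; now {71, 66}
insert 81 → {81, 71, 66}
insert 63 → {81, 71, 66, 63}
fire next event → 81; now {71, 66, 63}
fire next event → 71; now {66, 63}
insert 75 → {75, 66, 63}
insert 74 → {75, 74, 66, 63}
fire next event → 75; now {74, 66, 63}
insert 67 → {74, 67, 66, 63}
insert 78 → {78, 74, 67, 66, 63}
fire next event → 78; now {74, 67, 66, 63}

69, 64, 73, 59, 84, 72, 81, 71, 75, 78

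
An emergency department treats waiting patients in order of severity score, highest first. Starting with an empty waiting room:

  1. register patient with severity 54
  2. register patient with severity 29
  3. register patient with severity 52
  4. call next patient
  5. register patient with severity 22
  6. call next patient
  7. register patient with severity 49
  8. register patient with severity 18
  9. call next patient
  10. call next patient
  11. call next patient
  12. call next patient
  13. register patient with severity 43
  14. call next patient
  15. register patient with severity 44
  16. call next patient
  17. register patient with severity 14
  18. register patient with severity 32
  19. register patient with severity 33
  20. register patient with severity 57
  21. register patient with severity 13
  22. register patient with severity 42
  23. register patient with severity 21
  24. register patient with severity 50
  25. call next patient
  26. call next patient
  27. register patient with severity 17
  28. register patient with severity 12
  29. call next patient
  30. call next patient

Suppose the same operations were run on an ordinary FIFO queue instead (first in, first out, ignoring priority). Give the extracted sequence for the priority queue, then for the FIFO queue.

priority queue: 54 → 52 → 49 → 29 → 22 → 18 → 43 → 44 → 57 → 50 → 42 → 33; FIFO queue: [54, 29, 52, 22, 49, 18, 43, 44, 14, 32, 33, 57]

insert 54 → {54}
insert 29 → {54, 29}
insert 52 → {54, 52, 29}
call next patient → 54; now {52, 29}
insert 22 → {52, 29, 22}
call next patient → 52; now {29, 22}
insert 49 → {49, 29, 22}
insert 18 → {49, 29, 22, 18}
call next patient → 49; now {29, 22, 18}
call next patient → 29; now {22, 18}
call next patient → 22; now {18}
call next patient → 18; now {}
insert 43 → {43}
call next patient → 43; now {}
insert 44 → {44}
call next patient → 44; now {}
insert 14 → {14}
insert 32 → {32, 14}
insert 33 → {33, 32, 14}
insert 57 → {57, 33, 32, 14}
insert 13 → {57, 33, 32, 14, 13}
insert 42 → {57, 42, 33, 32, 14, 13}
insert 21 → {57, 42, 33, 32, 21, 14, 13}
insert 50 → {57, 50, 42, 33, 32, 21, 14, 13}
call next patient → 57; now {50, 42, 33, 32, 21, 14, 13}
call next patient → 50; now {42, 33, 32, 21, 14, 13}
insert 17 → {42, 33, 32, 21, 17, 14, 13}
insert 12 → {42, 33, 32, 21, 17, 14, 13, 12}
call next patient → 42; now {33, 32, 21, 17, 14, 13, 12}
call next patient → 33; now {32, 21, 17, 14, 13, 12}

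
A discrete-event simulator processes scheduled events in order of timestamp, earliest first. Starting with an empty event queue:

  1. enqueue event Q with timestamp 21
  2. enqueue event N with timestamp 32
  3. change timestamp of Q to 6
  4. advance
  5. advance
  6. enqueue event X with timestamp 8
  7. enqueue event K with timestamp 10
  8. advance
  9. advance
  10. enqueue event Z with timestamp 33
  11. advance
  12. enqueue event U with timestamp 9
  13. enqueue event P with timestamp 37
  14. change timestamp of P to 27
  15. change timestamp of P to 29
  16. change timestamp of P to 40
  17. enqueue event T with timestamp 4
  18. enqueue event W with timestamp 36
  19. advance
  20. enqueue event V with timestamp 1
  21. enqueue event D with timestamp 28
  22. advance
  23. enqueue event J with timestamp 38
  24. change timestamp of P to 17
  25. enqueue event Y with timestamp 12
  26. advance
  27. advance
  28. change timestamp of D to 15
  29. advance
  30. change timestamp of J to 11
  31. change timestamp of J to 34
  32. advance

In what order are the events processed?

add Q (timestamp 21) → {Q:21}
add N (timestamp 32) → {Q:21, N:32}
update Q to timestamp 6 → {Q:6, N:32}
advance → Q; now {N:32}
advance → N; now {}
add X (timestamp 8) → {X:8}
add K (timestamp 10) → {X:8, K:10}
advance → X; now {K:10}
advance → K; now {}
add Z (timestamp 33) → {Z:33}
advance → Z; now {}
add U (timestamp 9) → {U:9}
add P (timestamp 37) → {U:9, P:37}
update P to timestamp 27 → {U:9, P:27}
update P to timestamp 29 → {U:9, P:29}
update P to timestamp 40 → {U:9, P:40}
add T (timestamp 4) → {T:4, U:9, P:40}
add W (timestamp 36) → {T:4, U:9, W:36, P:40}
advance → T; now {U:9, W:36, P:40}
add V (timestamp 1) → {V:1, U:9, W:36, P:40}
add D (timestamp 28) → {V:1, U:9, D:28, W:36, P:40}
advance → V; now {U:9, D:28, W:36, P:40}
add J (timestamp 38) → {U:9, D:28, W:36, J:38, P:40}
update P to timestamp 17 → {U:9, P:17, D:28, W:36, J:38}
add Y (timestamp 12) → {U:9, Y:12, P:17, D:28, W:36, J:38}
advance → U; now {Y:12, P:17, D:28, W:36, J:38}
advance → Y; now {P:17, D:28, W:36, J:38}
update D to timestamp 15 → {D:15, P:17, W:36, J:38}
advance → D; now {P:17, W:36, J:38}
update J to timestamp 11 → {J:11, P:17, W:36}
update J to timestamp 34 → {P:17, J:34, W:36}
advance → P; now {J:34, W:36}

Q, N, X, K, Z, T, V, U, Y, D, P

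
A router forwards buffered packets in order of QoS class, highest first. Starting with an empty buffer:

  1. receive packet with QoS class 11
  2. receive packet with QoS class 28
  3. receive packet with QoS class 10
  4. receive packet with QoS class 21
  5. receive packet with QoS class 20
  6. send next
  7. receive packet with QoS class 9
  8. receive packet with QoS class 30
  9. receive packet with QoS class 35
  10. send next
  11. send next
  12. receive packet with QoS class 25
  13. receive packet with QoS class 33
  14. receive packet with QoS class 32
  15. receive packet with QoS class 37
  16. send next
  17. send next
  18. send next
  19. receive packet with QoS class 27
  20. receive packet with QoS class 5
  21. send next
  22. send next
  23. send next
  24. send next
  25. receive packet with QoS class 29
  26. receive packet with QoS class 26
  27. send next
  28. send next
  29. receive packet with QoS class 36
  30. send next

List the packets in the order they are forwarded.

28, 35, 30, 37, 33, 32, 27, 25, 21, 20, 29, 26, 36

insert 11 → {11}
insert 28 → {28, 11}
insert 10 → {28, 11, 10}
insert 21 → {28, 21, 11, 10}
insert 20 → {28, 21, 20, 11, 10}
send next → 28; now {21, 20, 11, 10}
insert 9 → {21, 20, 11, 10, 9}
insert 30 → {30, 21, 20, 11, 10, 9}
insert 35 → {35, 30, 21, 20, 11, 10, 9}
send next → 35; now {30, 21, 20, 11, 10, 9}
send next → 30; now {21, 20, 11, 10, 9}
insert 25 → {25, 21, 20, 11, 10, 9}
insert 33 → {33, 25, 21, 20, 11, 10, 9}
insert 32 → {33, 32, 25, 21, 20, 11, 10, 9}
insert 37 → {37, 33, 32, 25, 21, 20, 11, 10, 9}
send next → 37; now {33, 32, 25, 21, 20, 11, 10, 9}
send next → 33; now {32, 25, 21, 20, 11, 10, 9}
send next → 32; now {25, 21, 20, 11, 10, 9}
insert 27 → {27, 25, 21, 20, 11, 10, 9}
insert 5 → {27, 25, 21, 20, 11, 10, 9, 5}
send next → 27; now {25, 21, 20, 11, 10, 9, 5}
send next → 25; now {21, 20, 11, 10, 9, 5}
send next → 21; now {20, 11, 10, 9, 5}
send next → 20; now {11, 10, 9, 5}
insert 29 → {29, 11, 10, 9, 5}
insert 26 → {29, 26, 11, 10, 9, 5}
send next → 29; now {26, 11, 10, 9, 5}
send next → 26; now {11, 10, 9, 5}
insert 36 → {36, 11, 10, 9, 5}
send next → 36; now {11, 10, 9, 5}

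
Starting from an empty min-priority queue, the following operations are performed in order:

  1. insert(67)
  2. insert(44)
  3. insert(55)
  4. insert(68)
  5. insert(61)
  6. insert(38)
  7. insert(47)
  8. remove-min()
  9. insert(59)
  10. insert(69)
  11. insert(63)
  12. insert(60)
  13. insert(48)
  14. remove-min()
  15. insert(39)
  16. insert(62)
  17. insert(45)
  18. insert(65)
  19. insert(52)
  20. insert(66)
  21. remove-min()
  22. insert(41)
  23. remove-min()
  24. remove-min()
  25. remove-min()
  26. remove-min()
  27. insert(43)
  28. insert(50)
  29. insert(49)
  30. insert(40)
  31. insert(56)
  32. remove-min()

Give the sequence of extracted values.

insert 67 → {67}
insert 44 → {44, 67}
insert 55 → {44, 55, 67}
insert 68 → {44, 55, 67, 68}
insert 61 → {44, 55, 61, 67, 68}
insert 38 → {38, 44, 55, 61, 67, 68}
insert 47 → {38, 44, 47, 55, 61, 67, 68}
remove-min → 38; now {44, 47, 55, 61, 67, 68}
insert 59 → {44, 47, 55, 59, 61, 67, 68}
insert 69 → {44, 47, 55, 59, 61, 67, 68, 69}
insert 63 → {44, 47, 55, 59, 61, 63, 67, 68, 69}
insert 60 → {44, 47, 55, 59, 60, 61, 63, 67, 68, 69}
insert 48 → {44, 47, 48, 55, 59, 60, 61, 63, 67, 68, 69}
remove-min → 44; now {47, 48, 55, 59, 60, 61, 63, 67, 68, 69}
insert 39 → {39, 47, 48, 55, 59, 60, 61, 63, 67, 68, 69}
insert 62 → {39, 47, 48, 55, 59, 60, 61, 62, 63, 67, 68, 69}
insert 45 → {39, 45, 47, 48, 55, 59, 60, 61, 62, 63, 67, 68, 69}
insert 65 → {39, 45, 47, 48, 55, 59, 60, 61, 62, 63, 65, 67, 68, 69}
insert 52 → {39, 45, 47, 48, 52, 55, 59, 60, 61, 62, 63, 65, 67, 68, 69}
insert 66 → {39, 45, 47, 48, 52, 55, 59, 60, 61, 62, 63, 65, 66, 67, 68, 69}
remove-min → 39; now {45, 47, 48, 52, 55, 59, 60, 61, 62, 63, 65, 66, 67, 68, 69}
insert 41 → {41, 45, 47, 48, 52, 55, 59, 60, 61, 62, 63, 65, 66, 67, 68, 69}
remove-min → 41; now {45, 47, 48, 52, 55, 59, 60, 61, 62, 63, 65, 66, 67, 68, 69}
remove-min → 45; now {47, 48, 52, 55, 59, 60, 61, 62, 63, 65, 66, 67, 68, 69}
remove-min → 47; now {48, 52, 55, 59, 60, 61, 62, 63, 65, 66, 67, 68, 69}
remove-min → 48; now {52, 55, 59, 60, 61, 62, 63, 65, 66, 67, 68, 69}
insert 43 → {43, 52, 55, 59, 60, 61, 62, 63, 65, 66, 67, 68, 69}
insert 50 → {43, 50, 52, 55, 59, 60, 61, 62, 63, 65, 66, 67, 68, 69}
insert 49 → {43, 49, 50, 52, 55, 59, 60, 61, 62, 63, 65, 66, 67, 68, 69}
insert 40 → {40, 43, 49, 50, 52, 55, 59, 60, 61, 62, 63, 65, 66, 67, 68, 69}
insert 56 → {40, 43, 49, 50, 52, 55, 56, 59, 60, 61, 62, 63, 65, 66, 67, 68, 69}
remove-min → 40; now {43, 49, 50, 52, 55, 56, 59, 60, 61, 62, 63, 65, 66, 67, 68, 69}

38, 44, 39, 41, 45, 47, 48, 40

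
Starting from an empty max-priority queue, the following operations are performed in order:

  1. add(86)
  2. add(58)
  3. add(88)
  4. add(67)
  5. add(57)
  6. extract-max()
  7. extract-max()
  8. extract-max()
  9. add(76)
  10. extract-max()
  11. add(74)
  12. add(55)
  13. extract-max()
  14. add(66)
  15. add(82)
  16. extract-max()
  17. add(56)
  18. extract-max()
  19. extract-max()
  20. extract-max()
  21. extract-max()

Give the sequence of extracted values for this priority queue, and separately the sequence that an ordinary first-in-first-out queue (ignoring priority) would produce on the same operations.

priority queue: 88 → 86 → 67 → 76 → 74 → 82 → 66 → 58 → 57 → 56; FIFO queue: 86 → 58 → 88 → 67 → 57 → 76 → 74 → 55 → 66 → 82

insert 86 → {86}
insert 58 → {86, 58}
insert 88 → {88, 86, 58}
insert 67 → {88, 86, 67, 58}
insert 57 → {88, 86, 67, 58, 57}
extract-max → 88; now {86, 67, 58, 57}
extract-max → 86; now {67, 58, 57}
extract-max → 67; now {58, 57}
insert 76 → {76, 58, 57}
extract-max → 76; now {58, 57}
insert 74 → {74, 58, 57}
insert 55 → {74, 58, 57, 55}
extract-max → 74; now {58, 57, 55}
insert 66 → {66, 58, 57, 55}
insert 82 → {82, 66, 58, 57, 55}
extract-max → 82; now {66, 58, 57, 55}
insert 56 → {66, 58, 57, 56, 55}
extract-max → 66; now {58, 57, 56, 55}
extract-max → 58; now {57, 56, 55}
extract-max → 57; now {56, 55}
extract-max → 56; now {55}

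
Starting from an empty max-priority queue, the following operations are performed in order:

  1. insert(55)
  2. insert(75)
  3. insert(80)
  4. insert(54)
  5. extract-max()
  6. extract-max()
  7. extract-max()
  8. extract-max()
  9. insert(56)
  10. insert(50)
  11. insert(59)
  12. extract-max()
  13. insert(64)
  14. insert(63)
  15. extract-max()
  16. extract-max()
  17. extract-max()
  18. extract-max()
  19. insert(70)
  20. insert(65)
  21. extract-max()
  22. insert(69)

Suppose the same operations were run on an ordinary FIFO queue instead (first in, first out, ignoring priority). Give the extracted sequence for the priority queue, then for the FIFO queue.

priority queue: [80, 75, 55, 54, 59, 64, 63, 56, 50, 70]; FIFO queue: [55, 75, 80, 54, 56, 50, 59, 64, 63, 70]

insert 55 → {55}
insert 75 → {75, 55}
insert 80 → {80, 75, 55}
insert 54 → {80, 75, 55, 54}
extract-max → 80; now {75, 55, 54}
extract-max → 75; now {55, 54}
extract-max → 55; now {54}
extract-max → 54; now {}
insert 56 → {56}
insert 50 → {56, 50}
insert 59 → {59, 56, 50}
extract-max → 59; now {56, 50}
insert 64 → {64, 56, 50}
insert 63 → {64, 63, 56, 50}
extract-max → 64; now {63, 56, 50}
extract-max → 63; now {56, 50}
extract-max → 56; now {50}
extract-max → 50; now {}
insert 70 → {70}
insert 65 → {70, 65}
extract-max → 70; now {65}
insert 69 → {69, 65}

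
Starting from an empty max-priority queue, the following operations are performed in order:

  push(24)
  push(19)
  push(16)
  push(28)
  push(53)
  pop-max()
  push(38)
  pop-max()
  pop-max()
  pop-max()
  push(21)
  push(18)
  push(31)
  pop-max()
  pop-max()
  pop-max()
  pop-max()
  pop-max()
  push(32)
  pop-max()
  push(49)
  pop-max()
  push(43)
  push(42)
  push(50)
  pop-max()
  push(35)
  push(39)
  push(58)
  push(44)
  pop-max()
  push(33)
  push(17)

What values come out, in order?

insert 24 → {24}
insert 19 → {24, 19}
insert 16 → {24, 19, 16}
insert 28 → {28, 24, 19, 16}
insert 53 → {53, 28, 24, 19, 16}
pop-max → 53; now {28, 24, 19, 16}
insert 38 → {38, 28, 24, 19, 16}
pop-max → 38; now {28, 24, 19, 16}
pop-max → 28; now {24, 19, 16}
pop-max → 24; now {19, 16}
insert 21 → {21, 19, 16}
insert 18 → {21, 19, 18, 16}
insert 31 → {31, 21, 19, 18, 16}
pop-max → 31; now {21, 19, 18, 16}
pop-max → 21; now {19, 18, 16}
pop-max → 19; now {18, 16}
pop-max → 18; now {16}
pop-max → 16; now {}
insert 32 → {32}
pop-max → 32; now {}
insert 49 → {49}
pop-max → 49; now {}
insert 43 → {43}
insert 42 → {43, 42}
insert 50 → {50, 43, 42}
pop-max → 50; now {43, 42}
insert 35 → {43, 42, 35}
insert 39 → {43, 42, 39, 35}
insert 58 → {58, 43, 42, 39, 35}
insert 44 → {58, 44, 43, 42, 39, 35}
pop-max → 58; now {44, 43, 42, 39, 35}
insert 33 → {44, 43, 42, 39, 35, 33}
insert 17 → {44, 43, 42, 39, 35, 33, 17}

53, 38, 28, 24, 31, 21, 19, 18, 16, 32, 49, 50, 58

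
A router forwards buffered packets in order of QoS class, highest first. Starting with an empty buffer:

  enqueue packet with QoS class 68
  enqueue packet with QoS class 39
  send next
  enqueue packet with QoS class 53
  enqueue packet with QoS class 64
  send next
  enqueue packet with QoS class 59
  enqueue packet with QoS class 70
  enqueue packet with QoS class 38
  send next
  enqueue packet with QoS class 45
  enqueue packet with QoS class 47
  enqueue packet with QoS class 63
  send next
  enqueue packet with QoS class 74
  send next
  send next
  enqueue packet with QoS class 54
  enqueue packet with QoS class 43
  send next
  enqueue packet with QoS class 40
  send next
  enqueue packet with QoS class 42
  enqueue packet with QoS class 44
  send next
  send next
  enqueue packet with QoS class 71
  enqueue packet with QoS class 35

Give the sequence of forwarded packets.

insert 68 → {68}
insert 39 → {68, 39}
send next → 68; now {39}
insert 53 → {53, 39}
insert 64 → {64, 53, 39}
send next → 64; now {53, 39}
insert 59 → {59, 53, 39}
insert 70 → {70, 59, 53, 39}
insert 38 → {70, 59, 53, 39, 38}
send next → 70; now {59, 53, 39, 38}
insert 45 → {59, 53, 45, 39, 38}
insert 47 → {59, 53, 47, 45, 39, 38}
insert 63 → {63, 59, 53, 47, 45, 39, 38}
send next → 63; now {59, 53, 47, 45, 39, 38}
insert 74 → {74, 59, 53, 47, 45, 39, 38}
send next → 74; now {59, 53, 47, 45, 39, 38}
send next → 59; now {53, 47, 45, 39, 38}
insert 54 → {54, 53, 47, 45, 39, 38}
insert 43 → {54, 53, 47, 45, 43, 39, 38}
send next → 54; now {53, 47, 45, 43, 39, 38}
insert 40 → {53, 47, 45, 43, 40, 39, 38}
send next → 53; now {47, 45, 43, 40, 39, 38}
insert 42 → {47, 45, 43, 42, 40, 39, 38}
insert 44 → {47, 45, 44, 43, 42, 40, 39, 38}
send next → 47; now {45, 44, 43, 42, 40, 39, 38}
send next → 45; now {44, 43, 42, 40, 39, 38}
insert 71 → {71, 44, 43, 42, 40, 39, 38}
insert 35 → {71, 44, 43, 42, 40, 39, 38, 35}

68, 64, 70, 63, 74, 59, 54, 53, 47, 45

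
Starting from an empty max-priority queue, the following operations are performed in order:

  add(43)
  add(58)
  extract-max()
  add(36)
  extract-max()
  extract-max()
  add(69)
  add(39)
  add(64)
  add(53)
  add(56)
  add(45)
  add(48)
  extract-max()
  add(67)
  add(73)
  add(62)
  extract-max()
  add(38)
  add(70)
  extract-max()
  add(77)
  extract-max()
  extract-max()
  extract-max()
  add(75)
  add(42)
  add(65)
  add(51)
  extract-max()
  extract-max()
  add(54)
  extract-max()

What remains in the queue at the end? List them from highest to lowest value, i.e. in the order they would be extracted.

56 → 54 → 53 → 51 → 48 → 45 → 42 → 39 → 38

insert 43 → {43}
insert 58 → {58, 43}
extract-max → 58; now {43}
insert 36 → {43, 36}
extract-max → 43; now {36}
extract-max → 36; now {}
insert 69 → {69}
insert 39 → {69, 39}
insert 64 → {69, 64, 39}
insert 53 → {69, 64, 53, 39}
insert 56 → {69, 64, 56, 53, 39}
insert 45 → {69, 64, 56, 53, 45, 39}
insert 48 → {69, 64, 56, 53, 48, 45, 39}
extract-max → 69; now {64, 56, 53, 48, 45, 39}
insert 67 → {67, 64, 56, 53, 48, 45, 39}
insert 73 → {73, 67, 64, 56, 53, 48, 45, 39}
insert 62 → {73, 67, 64, 62, 56, 53, 48, 45, 39}
extract-max → 73; now {67, 64, 62, 56, 53, 48, 45, 39}
insert 38 → {67, 64, 62, 56, 53, 48, 45, 39, 38}
insert 70 → {70, 67, 64, 62, 56, 53, 48, 45, 39, 38}
extract-max → 70; now {67, 64, 62, 56, 53, 48, 45, 39, 38}
insert 77 → {77, 67, 64, 62, 56, 53, 48, 45, 39, 38}
extract-max → 77; now {67, 64, 62, 56, 53, 48, 45, 39, 38}
extract-max → 67; now {64, 62, 56, 53, 48, 45, 39, 38}
extract-max → 64; now {62, 56, 53, 48, 45, 39, 38}
insert 75 → {75, 62, 56, 53, 48, 45, 39, 38}
insert 42 → {75, 62, 56, 53, 48, 45, 42, 39, 38}
insert 65 → {75, 65, 62, 56, 53, 48, 45, 42, 39, 38}
insert 51 → {75, 65, 62, 56, 53, 51, 48, 45, 42, 39, 38}
extract-max → 75; now {65, 62, 56, 53, 51, 48, 45, 42, 39, 38}
extract-max → 65; now {62, 56, 53, 51, 48, 45, 42, 39, 38}
insert 54 → {62, 56, 54, 53, 51, 48, 45, 42, 39, 38}
extract-max → 62; now {56, 54, 53, 51, 48, 45, 42, 39, 38}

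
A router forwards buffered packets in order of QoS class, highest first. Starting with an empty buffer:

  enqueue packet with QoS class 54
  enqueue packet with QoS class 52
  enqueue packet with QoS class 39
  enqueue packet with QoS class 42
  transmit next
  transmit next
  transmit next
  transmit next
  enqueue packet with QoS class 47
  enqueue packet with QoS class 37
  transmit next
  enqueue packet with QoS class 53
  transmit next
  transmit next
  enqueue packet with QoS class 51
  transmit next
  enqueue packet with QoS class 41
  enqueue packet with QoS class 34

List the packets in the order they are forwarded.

insert 54 → {54}
insert 52 → {54, 52}
insert 39 → {54, 52, 39}
insert 42 → {54, 52, 42, 39}
transmit next → 54; now {52, 42, 39}
transmit next → 52; now {42, 39}
transmit next → 42; now {39}
transmit next → 39; now {}
insert 47 → {47}
insert 37 → {47, 37}
transmit next → 47; now {37}
insert 53 → {53, 37}
transmit next → 53; now {37}
transmit next → 37; now {}
insert 51 → {51}
transmit next → 51; now {}
insert 41 → {41}
insert 34 → {41, 34}

54 → 52 → 42 → 39 → 47 → 53 → 37 → 51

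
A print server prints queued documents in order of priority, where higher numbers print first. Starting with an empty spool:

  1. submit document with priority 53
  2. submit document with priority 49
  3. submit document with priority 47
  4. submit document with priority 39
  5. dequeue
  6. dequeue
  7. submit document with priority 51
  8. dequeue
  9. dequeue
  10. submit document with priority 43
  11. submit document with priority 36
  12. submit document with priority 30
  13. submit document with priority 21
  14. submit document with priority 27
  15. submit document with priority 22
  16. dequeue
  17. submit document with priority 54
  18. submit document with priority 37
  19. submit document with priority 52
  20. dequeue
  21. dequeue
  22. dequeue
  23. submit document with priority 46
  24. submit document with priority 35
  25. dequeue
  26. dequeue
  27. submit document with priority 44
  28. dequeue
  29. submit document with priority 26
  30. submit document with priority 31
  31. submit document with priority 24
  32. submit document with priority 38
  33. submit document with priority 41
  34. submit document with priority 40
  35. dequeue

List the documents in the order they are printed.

insert 53 → {53}
insert 49 → {53, 49}
insert 47 → {53, 49, 47}
insert 39 → {53, 49, 47, 39}
dequeue → 53; now {49, 47, 39}
dequeue → 49; now {47, 39}
insert 51 → {51, 47, 39}
dequeue → 51; now {47, 39}
dequeue → 47; now {39}
insert 43 → {43, 39}
insert 36 → {43, 39, 36}
insert 30 → {43, 39, 36, 30}
insert 21 → {43, 39, 36, 30, 21}
insert 27 → {43, 39, 36, 30, 27, 21}
insert 22 → {43, 39, 36, 30, 27, 22, 21}
dequeue → 43; now {39, 36, 30, 27, 22, 21}
insert 54 → {54, 39, 36, 30, 27, 22, 21}
insert 37 → {54, 39, 37, 36, 30, 27, 22, 21}
insert 52 → {54, 52, 39, 37, 36, 30, 27, 22, 21}
dequeue → 54; now {52, 39, 37, 36, 30, 27, 22, 21}
dequeue → 52; now {39, 37, 36, 30, 27, 22, 21}
dequeue → 39; now {37, 36, 30, 27, 22, 21}
insert 46 → {46, 37, 36, 30, 27, 22, 21}
insert 35 → {46, 37, 36, 35, 30, 27, 22, 21}
dequeue → 46; now {37, 36, 35, 30, 27, 22, 21}
dequeue → 37; now {36, 35, 30, 27, 22, 21}
insert 44 → {44, 36, 35, 30, 27, 22, 21}
dequeue → 44; now {36, 35, 30, 27, 22, 21}
insert 26 → {36, 35, 30, 27, 26, 22, 21}
insert 31 → {36, 35, 31, 30, 27, 26, 22, 21}
insert 24 → {36, 35, 31, 30, 27, 26, 24, 22, 21}
insert 38 → {38, 36, 35, 31, 30, 27, 26, 24, 22, 21}
insert 41 → {41, 38, 36, 35, 31, 30, 27, 26, 24, 22, 21}
insert 40 → {41, 40, 38, 36, 35, 31, 30, 27, 26, 24, 22, 21}
dequeue → 41; now {40, 38, 36, 35, 31, 30, 27, 26, 24, 22, 21}

53, 49, 51, 47, 43, 54, 52, 39, 46, 37, 44, 41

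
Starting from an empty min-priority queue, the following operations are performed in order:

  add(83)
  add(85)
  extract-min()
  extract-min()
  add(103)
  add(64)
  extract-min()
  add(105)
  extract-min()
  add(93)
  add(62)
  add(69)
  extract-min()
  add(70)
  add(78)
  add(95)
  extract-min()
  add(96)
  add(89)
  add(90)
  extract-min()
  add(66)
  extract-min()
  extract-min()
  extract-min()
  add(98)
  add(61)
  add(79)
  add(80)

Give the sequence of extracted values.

insert 83 → {83}
insert 85 → {83, 85}
extract-min → 83; now {85}
extract-min → 85; now {}
insert 103 → {103}
insert 64 → {64, 103}
extract-min → 64; now {103}
insert 105 → {103, 105}
extract-min → 103; now {105}
insert 93 → {93, 105}
insert 62 → {62, 93, 105}
insert 69 → {62, 69, 93, 105}
extract-min → 62; now {69, 93, 105}
insert 70 → {69, 70, 93, 105}
insert 78 → {69, 70, 78, 93, 105}
insert 95 → {69, 70, 78, 93, 95, 105}
extract-min → 69; now {70, 78, 93, 95, 105}
insert 96 → {70, 78, 93, 95, 96, 105}
insert 89 → {70, 78, 89, 93, 95, 96, 105}
insert 90 → {70, 78, 89, 90, 93, 95, 96, 105}
extract-min → 70; now {78, 89, 90, 93, 95, 96, 105}
insert 66 → {66, 78, 89, 90, 93, 95, 96, 105}
extract-min → 66; now {78, 89, 90, 93, 95, 96, 105}
extract-min → 78; now {89, 90, 93, 95, 96, 105}
extract-min → 89; now {90, 93, 95, 96, 105}
insert 98 → {90, 93, 95, 96, 98, 105}
insert 61 → {61, 90, 93, 95, 96, 98, 105}
insert 79 → {61, 79, 90, 93, 95, 96, 98, 105}
insert 80 → {61, 79, 80, 90, 93, 95, 96, 98, 105}

83 → 85 → 64 → 103 → 62 → 69 → 70 → 66 → 78 → 89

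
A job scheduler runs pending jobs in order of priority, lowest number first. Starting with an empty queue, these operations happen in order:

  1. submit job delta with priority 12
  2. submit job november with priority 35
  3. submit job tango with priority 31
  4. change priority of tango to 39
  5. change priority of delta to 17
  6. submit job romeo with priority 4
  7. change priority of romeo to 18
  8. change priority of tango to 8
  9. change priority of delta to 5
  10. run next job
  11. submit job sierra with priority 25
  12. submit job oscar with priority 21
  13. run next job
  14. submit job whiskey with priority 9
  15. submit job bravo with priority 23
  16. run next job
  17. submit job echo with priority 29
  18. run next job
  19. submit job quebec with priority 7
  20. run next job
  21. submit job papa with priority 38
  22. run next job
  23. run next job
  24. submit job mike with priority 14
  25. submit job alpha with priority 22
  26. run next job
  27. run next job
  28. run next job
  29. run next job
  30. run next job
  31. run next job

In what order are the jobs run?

delta → tango → whiskey → romeo → quebec → oscar → bravo → mike → alpha → sierra → echo → november → papa

add delta (priority 12) → {delta:12}
add november (priority 35) → {delta:12, november:35}
add tango (priority 31) → {delta:12, tango:31, november:35}
update tango to priority 39 → {delta:12, november:35, tango:39}
update delta to priority 17 → {delta:17, november:35, tango:39}
add romeo (priority 4) → {romeo:4, delta:17, november:35, tango:39}
update romeo to priority 18 → {delta:17, romeo:18, november:35, tango:39}
update tango to priority 8 → {tango:8, delta:17, romeo:18, november:35}
update delta to priority 5 → {delta:5, tango:8, romeo:18, november:35}
run next job → delta; now {tango:8, romeo:18, november:35}
add sierra (priority 25) → {tango:8, romeo:18, sierra:25, november:35}
add oscar (priority 21) → {tango:8, romeo:18, oscar:21, sierra:25, november:35}
run next job → tango; now {romeo:18, oscar:21, sierra:25, november:35}
add whiskey (priority 9) → {whiskey:9, romeo:18, oscar:21, sierra:25, november:35}
add bravo (priority 23) → {whiskey:9, romeo:18, oscar:21, bravo:23, sierra:25, november:35}
run next job → whiskey; now {romeo:18, oscar:21, bravo:23, sierra:25, november:35}
add echo (priority 29) → {romeo:18, oscar:21, bravo:23, sierra:25, echo:29, november:35}
run next job → romeo; now {oscar:21, bravo:23, sierra:25, echo:29, november:35}
add quebec (priority 7) → {quebec:7, oscar:21, bravo:23, sierra:25, echo:29, november:35}
run next job → quebec; now {oscar:21, bravo:23, sierra:25, echo:29, november:35}
add papa (priority 38) → {oscar:21, bravo:23, sierra:25, echo:29, november:35, papa:38}
run next job → oscar; now {bravo:23, sierra:25, echo:29, november:35, papa:38}
run next job → bravo; now {sierra:25, echo:29, november:35, papa:38}
add mike (priority 14) → {mike:14, sierra:25, echo:29, november:35, papa:38}
add alpha (priority 22) → {mike:14, alpha:22, sierra:25, echo:29, november:35, papa:38}
run next job → mike; now {alpha:22, sierra:25, echo:29, november:35, papa:38}
run next job → alpha; now {sierra:25, echo:29, november:35, papa:38}
run next job → sierra; now {echo:29, november:35, papa:38}
run next job → echo; now {november:35, papa:38}
run next job → november; now {papa:38}
run next job → papa; now {}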